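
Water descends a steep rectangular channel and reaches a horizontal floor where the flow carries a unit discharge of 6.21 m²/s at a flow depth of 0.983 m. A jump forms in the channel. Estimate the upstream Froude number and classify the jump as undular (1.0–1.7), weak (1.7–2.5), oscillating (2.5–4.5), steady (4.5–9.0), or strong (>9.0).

V₁ = q/y₁ = 6.21/0.983 = 6.32 m/s. Fr₁ = V₁/√(g·y₁) = 6.32/√(9.81×0.983) = 2.03.
Fr₁ = 2.03 lies in the weak range.

Fr₁ = 2.03; weak jump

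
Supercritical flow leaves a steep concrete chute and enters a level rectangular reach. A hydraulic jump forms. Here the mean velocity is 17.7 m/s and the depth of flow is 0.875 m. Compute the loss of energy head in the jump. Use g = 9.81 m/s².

Fr₁ = V₁/√(g·y₁) = 17.7/√(9.81×0.875) = 6.04.
Conjugate-depth relation: y₂/y₁ = ½[√(1 + 8Fr₁²) − 1] = ½[√293.0 − 1] = 8.06.
y₂ = 8.06 × 0.875 = 7.05 m.
q = V₁·y₁ = 17.7 × 0.875 = 15.5 m²/s. V₂ = q/y₂ = 15.5/7.05 = 2.20 m/s. E₁ = y₁ + V₁²/2g = 16.8 m; E₂ = y₂ + V₂²/2g = 7.30 m. ΔE = E₁ − E₂ = 9.55 m.

ΔE = 9.55 m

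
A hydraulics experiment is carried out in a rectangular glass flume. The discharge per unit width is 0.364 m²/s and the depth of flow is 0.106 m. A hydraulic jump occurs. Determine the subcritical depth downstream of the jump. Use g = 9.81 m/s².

y₂ = 0.455 m

V₁ = q/y₁ = 0.364/0.106 = 3.43 m/s. Fr₁ = V₁/√(g·y₁) = 3.43/√(9.81×0.106) = 3.37.
From the momentum equation for a rectangular channel, y₂/y₁ = ½[√(1 + 8Fr₁²) − 1] = ½[√91.72 − 1] = 4.29.
y₂ = 4.29 × 0.106 = 0.455 m.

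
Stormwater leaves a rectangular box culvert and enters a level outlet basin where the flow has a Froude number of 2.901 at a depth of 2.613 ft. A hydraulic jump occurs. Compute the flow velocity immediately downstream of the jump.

Fr₁ = 2.901 (given).
Conjugate-depth relation: y₂/y₁ = ½[√(1 + 8Fr₁²) − 1] = ½[√68.326 − 1] = 3.633.
y₂ = 3.633 × 2.613 = 9.493 ft.
V₁ = Fr₁·√(g·y₁) = 2.901×√(32.2×2.613) = 26.61 ft/s; q = V₁·y₁ = 69.53 ft²/s.
V₂ = q/y₂ = 69.53/9.493 = 7.325 ft/s.

V₂ = 7.325 ft/s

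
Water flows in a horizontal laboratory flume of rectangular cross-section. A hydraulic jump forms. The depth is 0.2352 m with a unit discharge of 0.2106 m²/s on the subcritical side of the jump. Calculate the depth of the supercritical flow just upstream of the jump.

V₂ = q/y₂ = 0.2106/0.2352 = 0.8954 m/s; Fr₂ = V₂/√(g·y₂) = 0.5895.
The Bélanger relation is symmetric: y₁/y₂ = ½[√(1 + 8Fr₂²) − 1] = ½[√3.7799 − 1] = 0.4721.
y₁ = 0.4721 × 0.2352 = 0.1110 m.

y₁ = 0.1110 m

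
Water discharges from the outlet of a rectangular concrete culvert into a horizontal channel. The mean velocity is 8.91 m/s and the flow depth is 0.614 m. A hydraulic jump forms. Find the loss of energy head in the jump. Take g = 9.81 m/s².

Fr₁ = V₁/√(g·y₁) = 8.91/√(9.81×0.614) = 3.63.
Sequent-depth ratio: y₂/y₁ = ½[√(1 + 8Fr₁²) − 1] = ½[√106.4 − 1] = 4.66.
y₂ = 4.66 × 0.614 = 2.86 m.
Head loss: ΔE = (y₂ − y₁)³/(4y₁y₂) = (2.86 − 0.614)³/(4×0.614×2.86) = 11.3/7.02 = 1.61 m.

ΔE = 1.61 m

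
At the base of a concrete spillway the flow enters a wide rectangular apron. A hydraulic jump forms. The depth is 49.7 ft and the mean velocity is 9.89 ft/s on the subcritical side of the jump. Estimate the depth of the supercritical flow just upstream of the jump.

y₁ = 5.47 ft

Fr₂ = V₂/√(g·y₂) = 9.89/√(32.2×49.7) = 0.247.
The Bélanger relation is symmetric: y₁/y₂ = ½[√(1 + 8Fr₂²) − 1] = ½[√1.489 − 1] = 0.110.
y₁ = 0.110 × 49.7 = 5.47 ft.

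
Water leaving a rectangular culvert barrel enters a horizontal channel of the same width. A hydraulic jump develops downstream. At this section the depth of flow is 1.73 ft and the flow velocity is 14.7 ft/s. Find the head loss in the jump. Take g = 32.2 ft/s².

ΔE = 0.437 ft

Fr₁ = V₁/√(g·y₁) = 14.7/√(32.2×1.73) = 1.97.
Conjugate-depth relation: y₂/y₁ = ½[√(1 + 8Fr₁²) − 1] = ½[√32.03 − 1] = 2.33.
y₂ = 2.33 × 1.73 = 4.03 ft.
Head loss: ΔE = (y₂ − y₁)³/(4y₁y₂) = (4.03 − 1.73)³/(4×1.73×4.03) = 12.2/27.9 = 0.437 ft.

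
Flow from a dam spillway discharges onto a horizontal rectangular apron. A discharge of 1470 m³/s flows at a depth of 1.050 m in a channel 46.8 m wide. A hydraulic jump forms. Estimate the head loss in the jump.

ΔE = 33.05 m

q = Q/b = 1470/46.8 = 31.41 m²/s; V₁ = q/y₁ = 29.91 m/s. Fr₁ = V₁/√(g·y₁) = 9.321.
Conjugate-depth relation: y₂/y₁ = ½[√(1 + 8Fr₁²) − 1] = ½[√696.02 − 1] = 12.69.
y₂ = 12.69 × 1.050 = 13.33 m.
V₂ = q/y₂ = 31.41/13.33 = 2.357 m/s. E₁ = y₁ + V₁²/2g = 46.66 m; E₂ = y₂ + V₂²/2g = 13.61 m. ΔE = E₁ − E₂ = 33.05 m.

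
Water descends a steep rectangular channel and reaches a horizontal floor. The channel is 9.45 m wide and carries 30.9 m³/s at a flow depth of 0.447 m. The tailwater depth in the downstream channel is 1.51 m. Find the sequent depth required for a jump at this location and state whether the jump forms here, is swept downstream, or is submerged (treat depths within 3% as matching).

q = Q/b = 30.9/9.45 = 3.27 m²/s; V₁ = q/y₁ = 7.32 m/s. Fr₁ = V₁/√(g·y₁) = 3.49.
From the momentum equation for a rectangular channel, y₂/y₁ = ½[√(1 + 8Fr₁²) − 1] = ½[√98.62 − 1] = 4.47.
y₂ = 4.47 × 0.447 = 2.00 m.
Tailwater y_tw = 1.51 m: y_tw < y₂, so the jump is swept downstream.

y₂ = 2.00 m; the jump is swept downstream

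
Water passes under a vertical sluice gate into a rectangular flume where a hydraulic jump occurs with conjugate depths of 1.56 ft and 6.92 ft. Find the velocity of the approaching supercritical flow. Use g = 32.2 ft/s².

V₁ = 24.6 ft/s

For a rectangular channel the momentum equation gives q² = ½·g·y₁·y₂·(y₁ + y₂) = ½×32.2×1.56×6.92×8.48 = 1474.
q = √1474 = 38.4 ft²/s.
V₁ = q/y₁ = 38.4/1.56 = 24.6 ft/s.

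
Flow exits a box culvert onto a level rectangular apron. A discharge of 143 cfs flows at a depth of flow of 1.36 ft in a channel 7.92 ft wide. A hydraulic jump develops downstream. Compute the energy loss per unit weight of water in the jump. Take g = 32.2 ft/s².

q = Q/b = 143/7.92 = 18.1 ft²/s; V₁ = q/y₁ = 13.3 ft/s. Fr₁ = V₁/√(g·y₁) = 2.01.
From the momentum equation for a rectangular channel, y₂/y₁ = ½[√(1 + 8Fr₁²) − 1] = ½[√33.20 − 1] = 2.38.
y₂ = 2.38 × 1.36 = 3.24 ft.
V₂ = q/y₂ = 18.1/3.24 = 5.58 ft/s. E₁ = y₁ + V₁²/2g = 4.10 ft; E₂ = y₂ + V₂²/2g = 3.72 ft. ΔE = E₁ − E₂ = 0.376 ft.

ΔE = 0.376 ft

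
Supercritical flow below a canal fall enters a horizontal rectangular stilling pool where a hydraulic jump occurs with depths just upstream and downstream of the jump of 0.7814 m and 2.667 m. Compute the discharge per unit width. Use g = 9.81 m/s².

q = 5.937 m²/s

For a rectangular channel the momentum equation gives q² = ½·g·y₁·y₂·(y₁ + y₂) = ½×9.81×0.7814×2.667×3.448 = 35.25.
q = √35.25 = 5.937 m²/s.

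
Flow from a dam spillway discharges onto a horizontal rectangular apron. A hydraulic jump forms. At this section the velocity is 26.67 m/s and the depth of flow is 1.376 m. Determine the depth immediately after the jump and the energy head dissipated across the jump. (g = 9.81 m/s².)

Fr₁ = V₁/√(g·y₁) = 26.67/√(9.81×1.376) = 7.259.
Conjugate-depth relation: y₂/y₁ = ½[√(1 + 8Fr₁²) − 1] = ½[√422.55 − 1] = 9.778.
y₂ = 9.778 × 1.376 = 13.45 m.
q = V₁·y₁ = 26.67 × 1.376 = 36.70 m²/s. V₂ = q/y₂ = 36.70/13.45 = 2.728 m/s. E₁ = y₁ + V₁²/2g = 37.63 m; E₂ = y₂ + V₂²/2g = 13.83 m. ΔE = E₁ − E₂ = 23.80 m.

y₂ = 13.45 m; ΔE = 23.80 m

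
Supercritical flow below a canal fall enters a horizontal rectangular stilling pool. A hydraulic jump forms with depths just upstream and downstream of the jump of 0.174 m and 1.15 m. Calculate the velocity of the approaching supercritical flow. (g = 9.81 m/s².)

For a rectangular channel the momentum equation gives q² = ½·g·y₁·y₂·(y₁ + y₂) = ½×9.81×0.174×1.15×1.32 = 1.30.
q = √1.30 = 1.14 m²/s.
V₁ = q/y₁ = 1.14/0.174 = 6.55 m/s.

V₁ = 6.55 m/s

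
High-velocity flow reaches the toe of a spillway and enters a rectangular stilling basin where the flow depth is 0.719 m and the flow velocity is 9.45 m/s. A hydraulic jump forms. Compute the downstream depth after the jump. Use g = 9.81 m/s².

y₂ = 3.28 m

Fr₁ = V₁/√(g·y₁) = 9.45/√(9.81×0.719) = 3.56.
Bélanger equation: y₂/y₁ = ½[√(1 + 8Fr₁²) − 1] = ½[√102.3 − 1] = 4.56.
y₂ = 4.56 × 0.719 = 3.28 m.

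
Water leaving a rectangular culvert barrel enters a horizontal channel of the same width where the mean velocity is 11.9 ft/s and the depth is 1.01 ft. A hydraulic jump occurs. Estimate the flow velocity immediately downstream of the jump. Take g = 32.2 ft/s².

V₂ = 4.77 ft/s

Fr₁ = V₁/√(g·y₁) = 11.9/√(32.2×1.01) = 2.09.
Bélanger equation: y₂/y₁ = ½[√(1 + 8Fr₁²) − 1] = ½[√35.83 − 1] = 2.49.
y₂ = 2.49 × 1.01 = 2.52 ft.
q = V₁·y₁ = 11.9 × 1.01 = 12.0 ft²/s.
V₂ = q/y₂ = 12.0/2.52 = 4.77 ft/s.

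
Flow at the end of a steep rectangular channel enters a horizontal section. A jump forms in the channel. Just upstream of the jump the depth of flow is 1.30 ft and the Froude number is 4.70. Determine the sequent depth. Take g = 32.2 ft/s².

Fr₁ = 4.70 (given).
Conjugate-depth relation: y₂/y₁ = ½[√(1 + 8Fr₁²) − 1] = ½[√177.7 − 1] = 6.17.
y₂ = 6.17 × 1.30 = 8.02 ft.

y₂ = 8.02 ft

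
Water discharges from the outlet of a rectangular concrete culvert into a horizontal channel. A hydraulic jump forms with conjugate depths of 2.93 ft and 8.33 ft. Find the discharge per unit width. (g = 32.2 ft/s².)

For a rectangular channel the momentum equation gives q² = ½·g·y₁·y₂·(y₁ + y₂) = ½×32.2×2.93×8.33×11.3 = 4425.
q = √4425 = 66.5 ft²/s.

q = 66.5 ft²/s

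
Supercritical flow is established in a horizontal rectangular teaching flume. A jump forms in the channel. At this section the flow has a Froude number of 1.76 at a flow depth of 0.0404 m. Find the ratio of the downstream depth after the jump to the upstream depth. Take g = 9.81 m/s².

Fr₁ = 1.76 (given).
From the momentum equation for a rectangular channel, y₂/y₁ = ½[√(1 + 8Fr₁²) − 1] = ½[√25.78 − 1] = 2.04.

y₂/y₁ = 2.04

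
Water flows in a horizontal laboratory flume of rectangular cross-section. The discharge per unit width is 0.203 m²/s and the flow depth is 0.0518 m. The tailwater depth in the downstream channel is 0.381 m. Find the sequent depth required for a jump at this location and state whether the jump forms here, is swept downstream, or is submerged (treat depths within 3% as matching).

y₂ = 0.378 m; the jump forms here

V₁ = q/y₁ = 0.203/0.0518 = 3.92 m/s. Fr₁ = V₁/√(g·y₁) = 3.92/√(9.81×0.0518) = 5.50.
Conjugate-depth relation: y₂/y₁ = ½[√(1 + 8Fr₁²) − 1] = ½[√242.8 − 1] = 7.29.
y₂ = 7.29 × 0.0518 = 0.378 m.
Tailwater y_tw = 0.381 m: y_tw ≈ y₂, so the jump forms here.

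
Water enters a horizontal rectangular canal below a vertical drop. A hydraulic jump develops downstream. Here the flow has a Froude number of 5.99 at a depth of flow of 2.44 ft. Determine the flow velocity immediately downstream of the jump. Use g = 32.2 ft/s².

Fr₁ = 5.99 (given).
By Bélanger, y₂/y₁ = ½[√(1 + 8Fr₁²) − 1] = ½[√288.0 − 1] = 7.99.
y₂ = 7.99 × 2.44 = 19.5 ft.
V₁ = Fr₁·√(g·y₁) = 5.99×√(32.2×2.44) = 53.1 ft/s; q = V₁·y₁ = 130 ft²/s.
V₂ = q/y₂ = 130/19.5 = 6.65 ft/s.

V₂ = 6.65 ft/s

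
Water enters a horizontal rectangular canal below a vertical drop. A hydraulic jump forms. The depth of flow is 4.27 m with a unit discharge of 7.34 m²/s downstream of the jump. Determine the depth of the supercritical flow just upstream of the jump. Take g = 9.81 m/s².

y₁ = 0.535 m

V₂ = q/y₂ = 7.34/4.27 = 1.72 m/s; Fr₂ = V₂/√(g·y₂) = 0.266.
Since the conjugate-depth ratio holds either way, y₁/y₂ = ½[√(1 + 8Fr₂²) − 1] = ½[√1.564 − 1] = 0.125.
y₁ = 0.125 × 4.27 = 0.535 m.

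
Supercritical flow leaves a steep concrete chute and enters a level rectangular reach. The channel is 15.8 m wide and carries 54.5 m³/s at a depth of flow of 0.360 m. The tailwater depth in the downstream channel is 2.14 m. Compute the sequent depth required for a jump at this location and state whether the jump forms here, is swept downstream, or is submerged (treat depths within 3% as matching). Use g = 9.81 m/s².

q = Q/b = 54.5/15.8 = 3.45 m²/s; V₁ = q/y₁ = 9.58 m/s. Fr₁ = V₁/√(g·y₁) = 5.10.
Sequent-depth ratio: y₂/y₁ = ½[√(1 + 8Fr₁²) − 1] = ½[√209.0 − 1] = 6.73.
y₂ = 6.73 × 0.360 = 2.42 m.
Tailwater y_tw = 2.14 m: y_tw < y₂, so the jump is swept downstream.

y₂ = 2.42 m; the jump is swept downstream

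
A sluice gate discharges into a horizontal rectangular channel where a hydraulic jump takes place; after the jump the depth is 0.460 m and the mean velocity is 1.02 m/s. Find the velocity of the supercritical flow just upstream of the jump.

V₁ = 2.97 m/s

Fr₂ = V₂/√(g·y₂) = 1.02/√(9.81×0.460) = 0.480.
Since the conjugate-depth ratio holds either way, y₁/y₂ = ½[√(1 + 8Fr₂²) − 1] = ½[√2.844 − 1] = 0.343.
y₁ = 0.343 × 0.460 = 0.158 m.
V₁ = q/y₁ = 0.469/0.158 = 2.97 m/s.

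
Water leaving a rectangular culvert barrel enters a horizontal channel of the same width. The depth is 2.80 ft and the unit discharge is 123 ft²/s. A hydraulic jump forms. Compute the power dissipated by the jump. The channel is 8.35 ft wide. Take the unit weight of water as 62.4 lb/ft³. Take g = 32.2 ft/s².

P = 1745 hp

V₁ = q/y₁ = 123/2.80 = 43.9 ft/s. Fr₁ = V₁/√(g·y₁) = 43.9/√(32.2×2.80) = 4.63.
Sequent-depth ratio: y₂/y₁ = ½[√(1 + 8Fr₁²) − 1] = ½[√172.2 − 1] = 6.06.
y₂ = 6.06 × 2.80 = 17.0 ft.
Head loss: ΔE = (y₂ − y₁)³/(4y₁y₂) = (17.0 − 2.80)³/(4×2.80×17.0) = 2847/190 = 15.0 ft.
Q = q·b = 123 × 8.35 = 1027 cfs. P = γ·Q·ΔE/550 = 62.4 × 1027 × 15.0 / 550 = 1745 hp.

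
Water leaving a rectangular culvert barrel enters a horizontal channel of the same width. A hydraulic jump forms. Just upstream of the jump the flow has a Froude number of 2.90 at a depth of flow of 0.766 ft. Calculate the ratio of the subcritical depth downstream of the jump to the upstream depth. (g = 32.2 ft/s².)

y₂/y₁ = 3.63

Fr₁ = 2.90 (given).
From the momentum equation for a rectangular channel, y₂/y₁ = ½[√(1 + 8Fr₁²) − 1] = ½[√68.28 − 1] = 3.63.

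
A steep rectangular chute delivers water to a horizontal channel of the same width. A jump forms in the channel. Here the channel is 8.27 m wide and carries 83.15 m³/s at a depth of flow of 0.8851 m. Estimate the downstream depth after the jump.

q = Q/b = 83.15/8.27 = 10.05 m²/s; V₁ = q/y₁ = 11.36 m/s. Fr₁ = V₁/√(g·y₁) = 3.855.
Conjugate-depth relation: y₂/y₁ = ½[√(1 + 8Fr₁²) − 1] = ½[√119.89 − 1] = 4.975.
y₂ = 4.975 × 0.8851 = 4.403 m.

y₂ = 4.403 m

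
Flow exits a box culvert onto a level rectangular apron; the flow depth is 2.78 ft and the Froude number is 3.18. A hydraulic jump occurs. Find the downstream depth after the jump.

y₂ = 11.2 ft

Fr₁ = 3.18 (given).
Conjugate-depth relation: y₂/y₁ = ½[√(1 + 8Fr₁²) − 1] = ½[√81.90 − 1] = 4.02.
y₂ = 4.02 × 2.78 = 11.2 ft.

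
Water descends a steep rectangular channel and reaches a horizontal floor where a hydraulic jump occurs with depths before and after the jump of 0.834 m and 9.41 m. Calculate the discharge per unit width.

For a rectangular channel the momentum equation gives q² = ½·g·y₁·y₂·(y₁ + y₂) = ½×9.81×0.834×9.41×10.2 = 394.
q = √394 = 19.9 m²/s.

q = 19.9 m²/s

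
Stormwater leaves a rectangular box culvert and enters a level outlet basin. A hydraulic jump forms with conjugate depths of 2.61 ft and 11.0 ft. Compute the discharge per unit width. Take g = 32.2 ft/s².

q = 79.3 ft²/s

For a rectangular channel the momentum equation gives q² = ½·g·y₁·y₂·(y₁ + y₂) = ½×32.2×2.61×11.0×13.6 = 6291.
q = √6291 = 79.3 ft²/s.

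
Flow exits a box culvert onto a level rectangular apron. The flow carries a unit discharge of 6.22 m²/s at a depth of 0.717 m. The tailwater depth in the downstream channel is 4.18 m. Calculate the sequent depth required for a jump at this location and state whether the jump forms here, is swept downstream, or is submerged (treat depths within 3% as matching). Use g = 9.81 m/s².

y₂ = 2.98 m; the jump is submerged

V₁ = q/y₁ = 6.22/0.717 = 8.68 m/s. Fr₁ = V₁/√(g·y₁) = 8.68/√(9.81×0.717) = 3.27.
Bélanger equation: y₂/y₁ = ½[√(1 + 8Fr₁²) − 1] = ½[√86.59 − 1] = 4.15.
y₂ = 4.15 × 0.717 = 2.98 m.
Tailwater y_tw = 4.18 m: y_tw > y₂, so the jump is submerged.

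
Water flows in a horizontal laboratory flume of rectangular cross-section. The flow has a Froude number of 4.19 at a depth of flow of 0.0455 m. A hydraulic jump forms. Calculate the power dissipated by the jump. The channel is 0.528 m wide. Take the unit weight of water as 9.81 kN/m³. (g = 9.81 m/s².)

P = 0.121 kW

Fr₁ = 4.19 (given).
Sequent-depth ratio: y₂/y₁ = ½[√(1 + 8Fr₁²) − 1] = ½[√141.4 − 1] = 5.45.
y₂ = 5.45 × 0.0455 = 0.248 m.
V₁ = Fr₁·√(g·y₁) = 4.19×√(9.81×0.0455) = 2.80 m/s; q = V₁·y₁ = 0.127 m²/s. V₂ = q/y₂ = 0.127/0.248 = 0.514 m/s. E₁ = y₁ + V₁²/2g = 0.445 m; E₂ = y₂ + V₂²/2g = 0.261 m. ΔE = E₁ − E₂ = 0.184 m.
Q = q·b = 0.127 × 0.528 = 0.0673 m³/s. P = γ·Q·ΔE = 9.81 × 0.0673 × 0.184 = 0.121 kW.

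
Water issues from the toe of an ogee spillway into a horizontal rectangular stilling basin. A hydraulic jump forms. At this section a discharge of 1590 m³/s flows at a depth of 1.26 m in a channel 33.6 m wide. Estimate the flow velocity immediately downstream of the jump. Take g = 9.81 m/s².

q = Q/b = 1590/33.6 = 47.3 m²/s; V₁ = q/y₁ = 37.6 m/s. Fr₁ = V₁/√(g·y₁) = 10.7.
From the momentum equation for a rectangular channel, y₂/y₁ = ½[√(1 + 8Fr₁²) − 1] = ½[√913.9 − 1] = 14.6.
y₂ = 14.6 × 1.26 = 18.4 m.
V₂ = q/y₂ = 47.3/18.4 = 2.57 m/s.

V₂ = 2.57 m/s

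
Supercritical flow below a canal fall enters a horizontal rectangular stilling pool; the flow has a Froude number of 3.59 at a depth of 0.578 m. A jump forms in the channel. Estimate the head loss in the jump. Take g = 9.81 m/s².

Fr₁ = 3.59 (given).
Sequent-depth ratio: y₂/y₁ = ½[√(1 + 8Fr₁²) − 1] = ½[√104.1 − 1] = 4.60.
y₂ = 4.60 × 0.578 = 2.66 m.
Head loss: ΔE = (y₂ − y₁)³/(4y₁y₂) = (2.66 − 0.578)³/(4×0.578×2.66) = 9.02/6.15 = 1.47 m.

ΔE = 1.47 m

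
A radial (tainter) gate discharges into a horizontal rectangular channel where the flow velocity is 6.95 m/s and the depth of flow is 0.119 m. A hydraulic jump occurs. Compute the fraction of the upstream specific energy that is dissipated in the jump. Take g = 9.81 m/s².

ΔE/E₁ = 0.590 (59.0%)

Fr₁ = V₁/√(g·y₁) = 6.95/√(9.81×0.119) = 6.43.
Bélanger equation: y₂/y₁ = ½[√(1 + 8Fr₁²) − 1] = ½[√332.0 − 1] = 8.61.
y₂ = 8.61 × 0.119 = 1.02 m.
E₁ = y₁ + V₁²/2g = 2.58 m. ΔE = (y₂ − y₁)³/(4y₁y₂) = 1.52 m. ΔE/E₁ = 1.52/2.58 = 0.590.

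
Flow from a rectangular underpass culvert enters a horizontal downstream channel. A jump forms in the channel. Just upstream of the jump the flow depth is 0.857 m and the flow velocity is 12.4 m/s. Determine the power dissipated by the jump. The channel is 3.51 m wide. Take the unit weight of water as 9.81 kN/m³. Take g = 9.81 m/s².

Fr₁ = V₁/√(g·y₁) = 12.4/√(9.81×0.857) = 4.28.
By Bélanger, y₂/y₁ = ½[√(1 + 8Fr₁²) − 1] = ½[√147.3 − 1] = 5.57.
y₂ = 5.57 × 0.857 = 4.77 m.
q = V₁·y₁ = 12.4 × 0.857 = 10.6 m²/s. V₂ = q/y₂ = 10.6/4.77 = 2.23 m/s. E₁ = y₁ + V₁²/2g = 8.69 m; E₂ = y₂ + V₂²/2g = 5.03 m. ΔE = E₁ − E₂ = 3.67 m.
Q = q·b = 10.6 × 3.51 = 37.3 m³/s. P = γ·Q·ΔE = 9.81 × 37.3 × 3.67 = 1342 kW.

P = 1342 kW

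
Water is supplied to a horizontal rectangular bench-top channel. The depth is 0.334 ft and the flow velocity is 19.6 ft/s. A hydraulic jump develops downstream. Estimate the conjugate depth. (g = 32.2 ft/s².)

y₂ = 2.66 ft

Fr₁ = V₁/√(g·y₁) = 19.6/√(32.2×0.334) = 5.98.
Sequent-depth ratio: y₂/y₁ = ½[√(1 + 8Fr₁²) − 1] = ½[√286.8 − 1] = 7.97.
y₂ = 7.97 × 0.334 = 2.66 ft.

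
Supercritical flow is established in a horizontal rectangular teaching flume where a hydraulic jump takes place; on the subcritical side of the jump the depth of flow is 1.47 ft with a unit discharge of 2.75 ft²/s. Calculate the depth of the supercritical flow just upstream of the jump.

V₂ = q/y₂ = 2.75/1.47 = 1.87 ft/s; Fr₂ = V₂/√(g·y₂) = 0.272.
Since the conjugate-depth ratio holds either way, y₁/y₂ = ½[√(1 + 8Fr₂²) − 1] = ½[√1.591 − 1] = 0.131.
y₁ = 0.131 × 1.47 = 0.192 ft.

y₁ = 0.192 ft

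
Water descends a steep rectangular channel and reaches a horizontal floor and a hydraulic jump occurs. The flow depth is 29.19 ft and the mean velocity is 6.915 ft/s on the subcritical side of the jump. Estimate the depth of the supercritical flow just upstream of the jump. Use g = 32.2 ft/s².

Fr₂ = V₂/√(g·y₂) = 6.915/√(32.2×29.19) = 0.2256.
Applying the sequent-depth relation in reverse, y₁/y₂ = ½[√(1 + 8Fr₂²) − 1] = ½[√1.4070 − 1] = 0.09308.
y₁ = 0.09308 × 29.19 = 2.717 ft.

y₁ = 2.717 ft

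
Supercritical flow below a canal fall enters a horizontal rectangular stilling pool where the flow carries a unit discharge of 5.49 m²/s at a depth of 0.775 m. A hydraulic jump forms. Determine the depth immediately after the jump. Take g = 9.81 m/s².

y₂ = 2.45 m

V₁ = q/y₁ = 5.49/0.775 = 7.08 m/s. Fr₁ = V₁/√(g·y₁) = 7.08/√(9.81×0.775) = 2.57.
Bélanger equation: y₂/y₁ = ½[√(1 + 8Fr₁²) − 1] = ½[√53.80 − 1] = 3.17.
y₂ = 3.17 × 0.775 = 2.45 m.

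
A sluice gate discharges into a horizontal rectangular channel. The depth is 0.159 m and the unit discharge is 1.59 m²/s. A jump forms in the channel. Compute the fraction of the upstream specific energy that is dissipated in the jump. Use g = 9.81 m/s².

V₁ = q/y₁ = 1.59/0.159 = 10.0 m/s. Fr₁ = V₁/√(g·y₁) = 10.0/√(9.81×0.159) = 8.01.
Bélanger equation: y₂/y₁ = ½[√(1 + 8Fr₁²) − 1] = ½[√513.9 − 1] = 10.8.
y₂ = 10.8 × 0.159 = 1.72 m.
E₁ = y₁ + V₁²/2g = 5.26 m. ΔE = (y₂ − y₁)³/(4y₁y₂) = 3.49 m. ΔE/E₁ = 3.49/5.26 = 0.664.

ΔE/E₁ = 0.664 (66.4%)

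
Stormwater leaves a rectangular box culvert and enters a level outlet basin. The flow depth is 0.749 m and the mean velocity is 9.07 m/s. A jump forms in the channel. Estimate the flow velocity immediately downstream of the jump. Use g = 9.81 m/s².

V₂ = 2.13 m/s

Fr₁ = V₁/√(g·y₁) = 9.07/√(9.81×0.749) = 3.35.
Sequent-depth ratio: y₂/y₁ = ½[√(1 + 8Fr₁²) − 1] = ½[√90.57 − 1] = 4.26.
y₂ = 4.26 × 0.749 = 3.19 m.
q = V₁·y₁ = 9.07 × 0.749 = 6.79 m²/s.
V₂ = q/y₂ = 6.79/3.19 = 2.13 m/s.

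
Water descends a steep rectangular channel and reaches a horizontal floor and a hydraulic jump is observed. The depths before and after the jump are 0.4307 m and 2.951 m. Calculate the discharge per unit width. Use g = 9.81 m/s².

For a rectangular channel the momentum equation gives q² = ½·g·y₁·y₂·(y₁ + y₂) = ½×9.81×0.4307×2.951×3.382 = 21.08.
q = √21.08 = 4.592 m²/s.

q = 4.592 m²/s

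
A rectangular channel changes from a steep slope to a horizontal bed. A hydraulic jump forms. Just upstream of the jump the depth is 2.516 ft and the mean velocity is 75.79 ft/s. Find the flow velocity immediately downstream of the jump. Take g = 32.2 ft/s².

Fr₁ = V₁/√(g·y₁) = 75.79/√(32.2×2.516) = 8.420.
Conjugate-depth relation: y₂/y₁ = ½[√(1 + 8Fr₁²) − 1] = ½[√568.21 − 1] = 11.42.
y₂ = 11.42 × 2.516 = 28.73 ft.
q = V₁·y₁ = 75.79 × 2.516 = 190.7 ft²/s.
V₂ = q/y₂ = 190.7/28.73 = 6.637 ft/s.

V₂ = 6.637 ft/s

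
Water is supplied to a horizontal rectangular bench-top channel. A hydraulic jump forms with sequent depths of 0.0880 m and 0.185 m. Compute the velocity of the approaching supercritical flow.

For a rectangular channel the momentum equation gives q² = ½·g·y₁·y₂·(y₁ + y₂) = ½×9.81×0.0880×0.185×0.273 = 0.0218.
q = √0.0218 = 0.148 m²/s.
V₁ = q/y₁ = 0.148/0.0880 = 1.68 m/s.

V₁ = 1.68 m/s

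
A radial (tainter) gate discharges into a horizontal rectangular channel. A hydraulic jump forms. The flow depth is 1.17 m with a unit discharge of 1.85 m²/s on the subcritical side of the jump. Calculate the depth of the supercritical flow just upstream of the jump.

V₂ = q/y₂ = 1.85/1.17 = 1.58 m/s; Fr₂ = V₂/√(g·y₂) = 0.467.
From the momentum equation (using Fr₂), y₁/y₂ = ½[√(1 + 8Fr₂²) − 1] = ½[√2.743 − 1] = 0.328.
y₁ = 0.328 × 1.17 = 0.384 m.

y₁ = 0.384 m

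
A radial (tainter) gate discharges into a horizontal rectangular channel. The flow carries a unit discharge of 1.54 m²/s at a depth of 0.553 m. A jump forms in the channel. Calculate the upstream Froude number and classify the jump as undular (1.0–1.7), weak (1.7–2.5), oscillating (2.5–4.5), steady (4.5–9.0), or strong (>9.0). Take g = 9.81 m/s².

Fr₁ = 1.20; undular jump

V₁ = q/y₁ = 1.54/0.553 = 2.78 m/s. Fr₁ = V₁/√(g·y₁) = 2.78/√(9.81×0.553) = 1.20.
Fr₁ = 1.20 lies in the undular range.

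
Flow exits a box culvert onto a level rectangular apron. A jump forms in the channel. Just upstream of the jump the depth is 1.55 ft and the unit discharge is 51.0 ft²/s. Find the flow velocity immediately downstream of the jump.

V₁ = q/y₁ = 51.0/1.55 = 32.9 ft/s. Fr₁ = V₁/√(g·y₁) = 32.9/√(32.2×1.55) = 4.66.
Sequent-depth ratio: y₂/y₁ = ½[√(1 + 8Fr₁²) − 1] = ½[√174.5 − 1] = 6.11.
y₂ = 6.11 × 1.55 = 9.46 ft.
V₂ = q/y₂ = 51.0/9.46 = 5.39 ft/s.

V₂ = 5.39 ft/s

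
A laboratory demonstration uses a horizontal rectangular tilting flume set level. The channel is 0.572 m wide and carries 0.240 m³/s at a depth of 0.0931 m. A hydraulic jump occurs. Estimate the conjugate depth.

y₂ = 0.576 m

q = Q/b = 0.240/0.572 = 0.420 m²/s; V₁ = q/y₁ = 4.51 m/s. Fr₁ = V₁/√(g·y₁) = 4.72.
From the momentum equation for a rectangular channel, y₂/y₁ = ½[√(1 + 8Fr₁²) − 1] = ½[√178.9 − 1] = 6.19.
y₂ = 6.19 × 0.0931 = 0.576 m.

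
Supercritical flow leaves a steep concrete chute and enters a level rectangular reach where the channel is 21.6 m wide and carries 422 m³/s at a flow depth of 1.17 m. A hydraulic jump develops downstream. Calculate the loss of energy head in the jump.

ΔE = 7.45 m

q = Q/b = 422/21.6 = 19.5 m²/s; V₁ = q/y₁ = 16.7 m/s. Fr₁ = V₁/√(g·y₁) = 4.93.
Sequent-depth ratio: y₂/y₁ = ½[√(1 + 8Fr₁²) − 1] = ½[√195.3 − 1] = 6.49.
y₂ = 6.49 × 1.17 = 7.59 m.
Head loss: ΔE = (y₂ − y₁)³/(4y₁y₂) = (7.59 − 1.17)³/(4×1.17×7.59) = 265/35.5 = 7.45 m.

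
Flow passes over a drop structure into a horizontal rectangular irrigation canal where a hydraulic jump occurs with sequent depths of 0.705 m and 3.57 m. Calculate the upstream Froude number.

For a rectangular channel the momentum equation gives q² = ½·g·y₁·y₂·(y₁ + y₂) = ½×9.81×0.705×3.57×4.27 = 52.8.
q = √52.8 = 7.26 m²/s.
V₁ = q/y₁ = 10.3 m/s; Fr₁ = V₁/√(g·y₁) = 3.92.

Fr₁ = 3.92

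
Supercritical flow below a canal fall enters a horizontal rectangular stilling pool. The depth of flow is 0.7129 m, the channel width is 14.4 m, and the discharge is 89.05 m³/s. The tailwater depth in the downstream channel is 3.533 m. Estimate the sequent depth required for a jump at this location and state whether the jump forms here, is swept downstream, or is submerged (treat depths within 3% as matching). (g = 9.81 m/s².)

q = Q/b = 89.05/14.4 = 6.184 m²/s; V₁ = q/y₁ = 8.674 m/s. Fr₁ = V₁/√(g·y₁) = 3.280.
Conjugate-depth relation: y₂/y₁ = ½[√(1 + 8Fr₁²) − 1] = ½[√87.075 − 1] = 4.166.
y₂ = 4.166 × 0.7129 = 2.970 m.
Tailwater y_tw = 3.533 m: y_tw > y₂, so the jump is submerged.

y₂ = 2.970 m; the jump is submerged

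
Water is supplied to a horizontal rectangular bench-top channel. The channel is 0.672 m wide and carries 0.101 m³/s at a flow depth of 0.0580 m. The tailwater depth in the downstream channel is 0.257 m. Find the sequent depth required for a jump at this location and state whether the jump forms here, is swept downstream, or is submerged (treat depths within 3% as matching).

y₂ = 0.254 m; the jump forms here

q = Q/b = 0.101/0.672 = 0.150 m²/s; V₁ = q/y₁ = 2.59 m/s. Fr₁ = V₁/√(g·y₁) = 3.44.
By Bélanger, y₂/y₁ = ½[√(1 + 8Fr₁²) − 1] = ½[√95.42 − 1] = 4.38.
y₂ = 4.38 × 0.0580 = 0.254 m.
Tailwater y_tw = 0.257 m: y_tw ≈ y₂, so the jump forms here.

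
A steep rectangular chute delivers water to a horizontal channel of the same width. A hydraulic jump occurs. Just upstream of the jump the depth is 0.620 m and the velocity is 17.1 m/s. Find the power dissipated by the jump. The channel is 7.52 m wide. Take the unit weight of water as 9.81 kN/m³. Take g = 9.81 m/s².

P = 7488 kW

Fr₁ = V₁/√(g·y₁) = 17.1/√(9.81×0.620) = 6.93.
From the momentum equation for a rectangular channel, y₂/y₁ = ½[√(1 + 8Fr₁²) − 1] = ½[√385.6 − 1] = 9.32.
y₂ = 9.32 × 0.620 = 5.78 m.
q = V₁·y₁ = 17.1 × 0.620 = 10.6 m²/s. V₂ = q/y₂ = 10.6/5.78 = 1.84 m/s. E₁ = y₁ + V₁²/2g = 15.5 m; E₂ = y₂ + V₂²/2g = 5.95 m. ΔE = E₁ − E₂ = 9.57 m.
Q = q·b = 10.6 × 7.52 = 79.7 m³/s. P = γ·Q·ΔE = 9.81 × 79.7 × 9.57 = 7488 kW.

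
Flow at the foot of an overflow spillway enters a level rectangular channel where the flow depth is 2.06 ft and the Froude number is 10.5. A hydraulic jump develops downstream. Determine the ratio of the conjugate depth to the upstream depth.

y₂/y₁ = 14.4

Fr₁ = 10.5 (given).
Bélanger equation: y₂/y₁ = ½[√(1 + 8Fr₁²) − 1] = ½[√883.0 − 1] = 14.4.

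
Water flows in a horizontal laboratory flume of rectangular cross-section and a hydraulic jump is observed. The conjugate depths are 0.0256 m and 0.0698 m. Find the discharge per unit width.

q = 0.0289 m²/s

For a rectangular channel the momentum equation gives q² = ½·g·y₁·y₂·(y₁ + y₂) = ½×9.81×0.0256×0.0698×0.0954 = 0.000836.
q = √0.000836 = 0.0289 m²/s.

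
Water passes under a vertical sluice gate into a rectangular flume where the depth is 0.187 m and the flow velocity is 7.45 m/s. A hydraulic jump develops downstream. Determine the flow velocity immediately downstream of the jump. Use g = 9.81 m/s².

V₂ = 1.02 m/s

Fr₁ = V₁/√(g·y₁) = 7.45/√(9.81×0.187) = 5.50.
By Bélanger, y₂/y₁ = ½[√(1 + 8Fr₁²) − 1] = ½[√243.0 − 1] = 7.29.
y₂ = 7.29 × 0.187 = 1.36 m.
q = V₁·y₁ = 7.45 × 0.187 = 1.39 m²/s.
V₂ = q/y₂ = 1.39/1.36 = 1.02 m/s.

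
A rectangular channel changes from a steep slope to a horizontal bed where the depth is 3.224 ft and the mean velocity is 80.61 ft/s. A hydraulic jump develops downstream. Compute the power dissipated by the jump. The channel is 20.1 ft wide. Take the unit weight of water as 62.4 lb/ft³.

P = 40743 hp

Fr₁ = V₁/√(g·y₁) = 80.61/√(32.2×3.224) = 7.912.
From the momentum equation for a rectangular channel, y₂/y₁ = ½[√(1 + 8Fr₁²) − 1] = ½[√501.75 − 1] = 10.70.
y₂ = 10.70 × 3.224 = 34.50 ft.
Head loss: ΔE = (y₂ − y₁)³/(4y₁y₂) = (34.50 − 3.224)³/(4×3.224×34.50) = 30583/444.9 = 68.75 ft.
q = V₁·y₁ = 80.61 × 3.224 = 259.9 ft²/s. Q = q·b = 259.9 × 20.1 = 5224 cfs. P = γ·Q·ΔE/550 = 62.4 × 5224 × 68.75 / 550 = 40743 hp.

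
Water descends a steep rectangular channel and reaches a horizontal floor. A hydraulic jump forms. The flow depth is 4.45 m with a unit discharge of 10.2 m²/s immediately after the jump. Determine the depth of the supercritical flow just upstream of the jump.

V₂ = q/y₂ = 10.2/4.45 = 2.29 m/s; Fr₂ = V₂/√(g·y₂) = 0.347.
From the momentum equation (using Fr₂), y₁/y₂ = ½[√(1 + 8Fr₂²) − 1] = ½[√1.963 − 1] = 0.201.
y₁ = 0.201 × 4.45 = 0.892 m.

y₁ = 0.892 m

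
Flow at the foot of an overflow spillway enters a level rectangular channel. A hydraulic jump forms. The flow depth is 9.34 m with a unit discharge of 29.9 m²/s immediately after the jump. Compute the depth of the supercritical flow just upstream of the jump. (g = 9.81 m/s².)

V₂ = q/y₂ = 29.9/9.34 = 3.20 m/s; Fr₂ = V₂/√(g·y₂) = 0.334.
From the momentum equation (using Fr₂), y₁/y₂ = ½[√(1 + 8Fr₂²) − 1] = ½[√1.895 − 1] = 0.188.
y₁ = 0.188 × 9.34 = 1.76 m.

y₁ = 1.76 m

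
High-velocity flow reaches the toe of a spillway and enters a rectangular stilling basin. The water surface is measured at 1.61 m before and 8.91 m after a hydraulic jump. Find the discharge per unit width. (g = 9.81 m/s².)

q = 27.2 m²/s

For a rectangular channel the momentum equation gives q² = ½·g·y₁·y₂·(y₁ + y₂) = ½×9.81×1.61×8.91×10.5 = 740.
q = √740 = 27.2 m²/s.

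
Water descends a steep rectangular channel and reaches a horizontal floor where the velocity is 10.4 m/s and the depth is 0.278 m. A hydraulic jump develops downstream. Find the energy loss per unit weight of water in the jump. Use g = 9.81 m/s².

Fr₁ = V₁/√(g·y₁) = 10.4/√(9.81×0.278) = 6.30.
Bélanger equation: y₂/y₁ = ½[√(1 + 8Fr₁²) − 1] = ½[√318.3 − 1] = 8.42.
y₂ = 8.42 × 0.278 = 2.34 m.
q = V₁·y₁ = 10.4 × 0.278 = 2.89 m²/s. V₂ = q/y₂ = 2.89/2.34 = 1.24 m/s. E₁ = y₁ + V₁²/2g = 5.79 m; E₂ = y₂ + V₂²/2g = 2.42 m. ΔE = E₁ − E₂ = 3.37 m.

ΔE = 3.37 m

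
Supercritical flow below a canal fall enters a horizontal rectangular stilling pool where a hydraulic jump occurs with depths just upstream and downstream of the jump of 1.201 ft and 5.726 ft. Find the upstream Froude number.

For a rectangular channel the momentum equation gives q² = ½·g·y₁·y₂·(y₁ + y₂) = ½×32.2×1.201×5.726×6.927 = 766.9.
q = √766.9 = 27.69 ft²/s.
V₁ = q/y₁ = 23.06 ft/s; Fr₁ = V₁/√(g·y₁) = 3.708.

Fr₁ = 3.708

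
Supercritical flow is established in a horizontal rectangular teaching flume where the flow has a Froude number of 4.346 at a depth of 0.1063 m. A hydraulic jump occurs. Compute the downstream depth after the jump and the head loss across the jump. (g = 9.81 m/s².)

y₂ = 0.6023 m; ΔE = 0.4766 m

Fr₁ = 4.346 (given).
Bélanger equation: y₂/y₁ = ½[√(1 + 8Fr₁²) − 1] = ½[√152.10 − 1] = 5.666.
y₂ = 5.666 × 0.1063 = 0.6023 m.
Head loss: ΔE = (y₂ − y₁)³/(4y₁y₂) = (0.6023 − 0.1063)³/(4×0.1063×0.6023) = 0.1221/0.2561 = 0.4766 m.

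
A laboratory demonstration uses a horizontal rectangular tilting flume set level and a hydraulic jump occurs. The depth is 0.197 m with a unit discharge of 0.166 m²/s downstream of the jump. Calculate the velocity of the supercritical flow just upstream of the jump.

V₂ = q/y₂ = 0.166/0.197 = 0.843 m/s; Fr₂ = V₂/√(g·y₂) = 0.606.
The Bélanger relation is symmetric: y₁/y₂ = ½[√(1 + 8Fr₂²) − 1] = ½[√3.939 − 1] = 0.492.
y₁ = 0.492 × 0.197 = 0.0970 m.
V₁ = q/y₁ = 0.166/0.0970 = 1.71 m/s.

V₁ = 1.71 m/s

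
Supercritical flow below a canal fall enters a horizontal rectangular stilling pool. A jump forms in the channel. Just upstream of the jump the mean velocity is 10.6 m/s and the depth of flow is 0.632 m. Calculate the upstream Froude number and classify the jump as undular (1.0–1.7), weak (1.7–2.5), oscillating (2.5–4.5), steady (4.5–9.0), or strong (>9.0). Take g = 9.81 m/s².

Fr₁ = 4.26; oscillating jump

Fr₁ = V₁/√(g·y₁) = 10.6/√(9.81×0.632) = 4.26.
Fr₁ = 4.26 lies in the oscillating range.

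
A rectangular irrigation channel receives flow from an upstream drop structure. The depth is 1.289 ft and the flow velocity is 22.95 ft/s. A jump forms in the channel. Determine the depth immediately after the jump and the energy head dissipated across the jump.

Fr₁ = V₁/√(g·y₁) = 22.95/√(32.2×1.289) = 3.562.
By Bélanger, y₂/y₁ = ½[√(1 + 8Fr₁²) − 1] = ½[√102.52 − 1] = 4.563.
y₂ = 4.563 × 1.289 = 5.881 ft.
q = V₁·y₁ = 22.95 × 1.289 = 29.58 ft²/s. V₂ = q/y₂ = 29.58/5.881 = 5.030 ft/s. E₁ = y₁ + V₁²/2g = 9.468 ft; E₂ = y₂ + V₂²/2g = 6.274 ft. ΔE = E₁ − E₂ = 3.194 ft.

y₂ = 5.881 ft; ΔE = 3.194 ft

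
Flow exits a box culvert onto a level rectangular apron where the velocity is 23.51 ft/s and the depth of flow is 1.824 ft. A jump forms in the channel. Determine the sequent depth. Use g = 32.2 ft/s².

y₂ = 7.054 ft

Fr₁ = V₁/√(g·y₁) = 23.51/√(32.2×1.824) = 3.068.
Conjugate-depth relation: y₂/y₁ = ½[√(1 + 8Fr₁²) − 1] = ½[√76.286 − 1] = 3.867.
y₂ = 3.867 × 1.824 = 7.054 ft.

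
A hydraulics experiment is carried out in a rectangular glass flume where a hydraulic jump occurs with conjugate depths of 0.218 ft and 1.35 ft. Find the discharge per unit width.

q = 2.73 ft²/s

For a rectangular channel the momentum equation gives q² = ½·g·y₁·y₂·(y₁ + y₂) = ½×32.2×0.218×1.35×1.57 = 7.43.
q = √7.43 = 2.73 ft²/s.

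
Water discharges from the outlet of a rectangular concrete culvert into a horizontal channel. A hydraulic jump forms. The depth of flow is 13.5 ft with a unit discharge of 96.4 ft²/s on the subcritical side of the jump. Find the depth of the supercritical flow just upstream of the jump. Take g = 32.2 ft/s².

y₁ = 2.65 ft

V₂ = q/y₂ = 96.4/13.5 = 7.14 ft/s; Fr₂ = V₂/√(g·y₂) = 0.342.
Since the conjugate-depth ratio holds either way, y₁/y₂ = ½[√(1 + 8Fr₂²) − 1] = ½[√1.938 − 1] = 0.196.
y₁ = 0.196 × 13.5 = 2.65 ft.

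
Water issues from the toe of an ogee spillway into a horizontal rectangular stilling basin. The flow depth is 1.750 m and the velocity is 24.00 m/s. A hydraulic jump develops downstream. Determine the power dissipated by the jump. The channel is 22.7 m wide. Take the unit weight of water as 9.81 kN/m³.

Fr₁ = V₁/√(g·y₁) = 24.00/√(9.81×1.750) = 5.792.
From the momentum equation for a rectangular channel, y₂/y₁ = ½[√(1 + 8Fr₁²) − 1] = ½[√269.41 − 1] = 7.707.
y₂ = 7.707 × 1.750 = 13.49 m.
Head loss: ΔE = (y₂ − y₁)³/(4y₁y₂) = (13.49 − 1.750)³/(4×1.750×13.49) = 1617/94.41 = 17.13 m.
q = V₁·y₁ = 24.00 × 1.750 = 42.00 m²/s. Q = q·b = 42.00 × 22.7 = 953.4 m³/s. P = γ·Q·ΔE = 9.81 × 953.4 × 17.13 = 160181 kW.

P = 160181 kW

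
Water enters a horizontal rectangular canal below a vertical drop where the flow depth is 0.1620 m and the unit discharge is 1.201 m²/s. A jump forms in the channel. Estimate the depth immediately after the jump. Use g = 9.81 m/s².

V₁ = q/y₁ = 1.201/0.1620 = 7.414 m/s. Fr₁ = V₁/√(g·y₁) = 7.414/√(9.81×0.1620) = 5.881.
By Bélanger, y₂/y₁ = ½[√(1 + 8Fr₁²) − 1] = ½[√277.67 − 1] = 7.832.
y₂ = 7.832 × 0.1620 = 1.269 m.

y₂ = 1.269 m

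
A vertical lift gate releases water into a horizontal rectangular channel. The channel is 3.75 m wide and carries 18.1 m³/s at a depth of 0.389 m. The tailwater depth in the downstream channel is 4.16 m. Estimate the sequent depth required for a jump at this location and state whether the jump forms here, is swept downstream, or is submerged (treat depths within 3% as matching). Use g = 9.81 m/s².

y₂ = 3.31 m; the jump is submerged

q = Q/b = 18.1/3.75 = 4.83 m²/s; V₁ = q/y₁ = 12.4 m/s. Fr₁ = V₁/√(g·y₁) = 6.35.
Sequent-depth ratio: y₂/y₁ = ½[√(1 + 8Fr₁²) − 1] = ½[√323.8 − 1] = 8.50.
y₂ = 8.50 × 0.389 = 3.31 m.
Tailwater y_tw = 4.16 m: y_tw > y₂, so the jump is submerged.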